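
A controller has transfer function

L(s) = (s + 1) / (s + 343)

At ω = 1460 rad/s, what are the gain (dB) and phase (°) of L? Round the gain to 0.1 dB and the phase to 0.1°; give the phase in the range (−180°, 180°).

Substitute s = j1460:
Numerator: (j1460) + 1 = 1 + j1460
Denominator: (j1460) + 343 = 343 + j1460
|N| = √(1² + 1460²) ≈ 1460, ∠N ≈ 89.96°
|D| = √(343² + 1460²) ≈ 1499.7, ∠D ≈ 76.78°
|L| = 1460 / 1499.7 ≈ 0.97353
Gain = 20 log₁₀(0.97353) ≈ -0.23 dB
∠L = 89.96° − 76.78° = 13.18°

-0.2 dB, 13.2°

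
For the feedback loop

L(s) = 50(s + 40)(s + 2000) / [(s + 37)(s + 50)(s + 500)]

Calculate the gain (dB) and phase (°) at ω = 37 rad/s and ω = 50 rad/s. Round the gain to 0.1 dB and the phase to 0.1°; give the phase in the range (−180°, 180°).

ω = 37: 10.5 dB, -41.9°; ω = 50: 9.2 dB, -51.4°

At s = jω = j37:
zero (s+40): 40 + j37 → |·| = √(40²+37²) = √2969 ≈ 54.489, ∠ = arctan(37/40) ≈ 42.77°
zero (s+2000): 2000 + j37 → |·| = √(2000²+37²) = √4001369 ≈ 2000.3, ∠ = arctan(37/2000) ≈ 1.06°
pole (s+37): 37 + j37 → |·| = √(37²+37²) = √2738 ≈ 52.326, ∠ = arctan(37/37) ≈ 45.00°
pole (s+50): 50 + j37 → |·| = √(50²+37²) = √3869 ≈ 62.201, ∠ = arctan(37/50) ≈ 36.50°
pole (s+500): 500 + j37 → |·| = √(500²+37²) = √251369 ≈ 501.37, ∠ = arctan(37/500) ≈ 4.23°
|L| = 50 · 1.0899e+05 / 1.6318e+06 ≈ 3.3396
Gain = 20 log₁₀(3.3396) ≈ 10.47 dB
∠L = 43.83° − 85.73° = -41.90°

At s = jω = j50:
zero (s+40): 40 + j50 → |·| = √(40²+50²) = √4100 ≈ 64.031, ∠ = arctan(50/40) ≈ 51.34°
zero (s+2000): 2000 + j50 → |·| = √(2000²+50²) = √4002500 ≈ 2000.6, ∠ = arctan(50/2000) ≈ 1.43°
pole (s+37): 37 + j50 → |·| = √(37²+50²) = √3869 ≈ 62.201, ∠ = arctan(50/37) ≈ 53.50°
pole (s+50): 50 + j50 → |·| = √(50²+50²) = √5000 ≈ 70.711, ∠ = arctan(50/50) ≈ 45.00°
pole (s+500): 500 + j50 → |·| = √(500²+50²) = √252500 ≈ 502.49, ∠ = arctan(50/500) ≈ 5.71°
|L| = 50 · 1.281e+05 / 2.2101e+06 ≈ 2.8981
Gain = 20 log₁₀(2.8981) ≈ 9.24 dB
∠L = 52.77° − 104.21° = -51.44°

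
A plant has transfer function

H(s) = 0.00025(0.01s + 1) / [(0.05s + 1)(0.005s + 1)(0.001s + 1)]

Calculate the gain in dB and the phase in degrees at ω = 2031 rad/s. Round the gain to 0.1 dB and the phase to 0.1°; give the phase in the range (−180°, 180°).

-113.3 dB, -150.4°

At ω = 2031 rad/s:
zero (1 + j2031·0.01) = 1 + j20.31 → |·| ≈ 20.335, ∠ ≈ 87.18°
pole (1 + j2031·0.05) = 1 + j101.55 → |·| ≈ 101.55, ∠ ≈ 89.44°
pole (1 + j2031·0.005) = 1 + j10.155 → |·| ≈ 10.204, ∠ ≈ 84.38°
pole (1 + j2031·0.001) = 1 + j2.031 → |·| ≈ 2.2638, ∠ ≈ 63.79°
|H| = 0.00025 · 20.335 / (101.55 · 10.204 · 2.2638) ≈ 2.1672e-06
Gain = 20 log₁₀(2.1672e-06) ≈ -113.28 dB
∠H = (87.18°) − (89.44° + 84.38° + 63.79°) = -150.43°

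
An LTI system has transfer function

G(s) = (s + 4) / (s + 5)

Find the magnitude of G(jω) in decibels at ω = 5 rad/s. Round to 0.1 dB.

Substitute s = j5:
Numerator: (j5) + 4 = 4 + j5
Denominator: (j5) + 5 = 5 + j5
|N| = √(4² + 5²) ≈ 6.4031, ∠N ≈ 51.34°
|D| = √(5² + 5²) ≈ 7.0711, ∠D ≈ 45.00°
|G| = 6.4031 / 7.0711 ≈ 0.90553
Gain = 20 log₁₀(0.90553) ≈ -0.86 dB

-0.9 dB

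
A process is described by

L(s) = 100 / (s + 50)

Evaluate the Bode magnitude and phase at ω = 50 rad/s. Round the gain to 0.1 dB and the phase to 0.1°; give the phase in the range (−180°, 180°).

At s = jω = j50:
pole (s+50): 50 + j50 → |·| = √(50²+50²) = √5000 ≈ 70.711, ∠ = arctan(50/50) ≈ 45.00°
|L| = 100 / 70.711 ≈ 1.4142
Gain = 20 log₁₀(1.4142) ≈ 3.01 dB
∠L = 0.00° − 45.00° = -45.00°

3.0 dB, -45.0°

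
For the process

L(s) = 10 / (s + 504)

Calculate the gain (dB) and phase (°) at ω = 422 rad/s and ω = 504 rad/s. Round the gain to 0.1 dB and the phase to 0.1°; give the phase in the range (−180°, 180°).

At s = jω = j422:
pole (s+504): 504 + j422 → |·| = √(504²+422²) = √432100 ≈ 657.34, ∠ = arctan(422/504) ≈ 39.94°
|L| = 10 / 657.34 ≈ 0.015213
Gain = 20 log₁₀(0.015213) ≈ -36.36 dB
∠L = 0.00° − 39.94° = -39.94°

At s = jω = j504:
pole (s+504): 504 + j504 → |·| = √(504²+504²) = √508032 ≈ 712.76, ∠ = arctan(504/504) ≈ 45.00°
|L| = 10 / 712.76 ≈ 0.01403
Gain = 20 log₁₀(0.01403) ≈ -37.06 dB
∠L = 0.00° − 45.00° = -45.00°

ω = 422: -36.4 dB, -39.9°; ω = 504: -37.1 dB, -45.0°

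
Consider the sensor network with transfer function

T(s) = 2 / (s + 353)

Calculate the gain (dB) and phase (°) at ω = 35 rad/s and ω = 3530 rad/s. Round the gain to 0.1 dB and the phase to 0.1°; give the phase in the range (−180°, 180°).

ω = 35: -45.0 dB, -5.7°; ω = 3530: -65.0 dB, -84.3°

At s = jω = j35:
pole (s+353): 353 + j35 → |·| = √(353²+35²) = √125834 ≈ 354.73, ∠ = arctan(35/353) ≈ 5.66°
|T| = 2 / 354.73 ≈ 0.0056381
Gain = 20 log₁₀(0.0056381) ≈ -44.98 dB
∠T = 0.00° − 5.66° = -5.66°

At s = jω = j3530:
pole (s+353): 353 + j3530 → |·| = √(353²+3530²) = √12585509 ≈ 3547.6, ∠ = arctan(3530/353) ≈ 84.29°
|T| = 2 / 3547.6 ≈ 0.00056376
Gain = 20 log₁₀(0.00056376) ≈ -64.98 dB
∠T = 0.00° − 84.29° = -84.29°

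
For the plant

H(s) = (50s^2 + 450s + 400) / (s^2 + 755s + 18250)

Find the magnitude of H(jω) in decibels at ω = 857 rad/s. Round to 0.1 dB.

Substitute s = j857:
Numerator: 50(j857)^2 + 450(j857) + 400 = -36722050 + j385650
Denominator: (j857)^2 + 755(j857) + 18250 = -716199 + j647035
|N| = √(36722050² + 385650²) ≈ 3.6724e+07, ∠N ≈ 179.40°
|D| = √(716199² + 647035²) ≈ 9.6519e+05, ∠D ≈ 137.90°
|H| = 3.6724e+07 / 9.6519e+05 ≈ 38.048
Gain = 20 log₁₀(38.048) ≈ 31.61 dB

31.6 dB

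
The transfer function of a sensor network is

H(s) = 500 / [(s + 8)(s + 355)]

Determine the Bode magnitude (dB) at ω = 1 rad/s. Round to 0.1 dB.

-15.2 dB

At s = jω = j1:
pole (s+8): 8 + j1 → |·| = √(8²+1²) = √65 ≈ 8.0623, ∠ = arctan(1/8) ≈ 7.13°
pole (s+355): 355 + j1 → |·| = √(355²+1²) = √126026 ≈ 355, ∠ = arctan(1/355) ≈ 0.16°
|H| = 500 / 2862.1 ≈ 0.1747
Gain = 20 log₁₀(0.1747) ≈ -15.15 dB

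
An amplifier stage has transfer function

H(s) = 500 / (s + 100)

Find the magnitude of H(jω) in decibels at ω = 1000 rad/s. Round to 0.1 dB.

Substitute s = j1000:
Numerator: 500 = 500 + j0
Denominator: (j1000) + 100 = 100 + j1000
|N| = √(500² + 0²) ≈ 500, ∠N ≈ 0.00°
|D| = √(100² + 1000²) ≈ 1005, ∠D ≈ 84.29°
|H| = 500 / 1005 ≈ 0.49751
Gain = 20 log₁₀(0.49751) ≈ -6.06 dB

-6.1 dB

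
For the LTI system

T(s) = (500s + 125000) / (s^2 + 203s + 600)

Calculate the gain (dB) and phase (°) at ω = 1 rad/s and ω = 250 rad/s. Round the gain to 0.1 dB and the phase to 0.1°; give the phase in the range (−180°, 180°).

ω = 1: 45.9 dB, -18.5°; ω = 250: 6.9 dB, -95.7°

Substitute s = j1:
Numerator: 500(j1) + 125000 = 125000 + j500
Denominator: (j1)^2 + 203(j1) + 600 = 599 + j203
|N| = √(125000² + 500²) ≈ 1.25e+05, ∠N ≈ 0.23°
|D| = √(599² + 203²) ≈ 632.46, ∠D ≈ 18.72°
|T| = 1.25e+05 / 632.46 ≈ 197.64
Gain = 20 log₁₀(197.64) ≈ 45.92 dB
∠T = 0.23° − 18.72° = -18.49°

Substitute s = j250:
Numerator: 500(j250) + 125000 = 125000 + j125000
Denominator: (j250)^2 + 203(j250) + 600 = -61900 + j50750
|N| = √(125000² + 125000²) ≈ 1.7678e+05, ∠N ≈ 45.00°
|D| = √(61900² + 50750²) ≈ 80045, ∠D ≈ 140.65°
|T| = 1.7678e+05 / 80045 ≈ 2.2085
Gain = 20 log₁₀(2.2085) ≈ 6.88 dB
∠T = 45.00° − 140.65° = -95.65°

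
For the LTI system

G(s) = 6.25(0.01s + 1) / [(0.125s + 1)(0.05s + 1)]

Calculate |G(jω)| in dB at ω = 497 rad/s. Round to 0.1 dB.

At ω = 497 rad/s:
zero (1 + j497·0.01) = 1 + j4.97 → |·| ≈ 5.0696, ∠ ≈ 78.62°
pole (1 + j497·0.125) = 1 + j62.125 → |·| ≈ 62.133, ∠ ≈ 89.08°
pole (1 + j497·0.05) = 1 + j24.85 → |·| ≈ 24.87, ∠ ≈ 87.70°
|G| = 6.25 · 5.0696 / (62.133 · 24.87) ≈ 0.020505
Gain = 20 log₁₀(0.020505) ≈ -33.76 dB

-33.8 dB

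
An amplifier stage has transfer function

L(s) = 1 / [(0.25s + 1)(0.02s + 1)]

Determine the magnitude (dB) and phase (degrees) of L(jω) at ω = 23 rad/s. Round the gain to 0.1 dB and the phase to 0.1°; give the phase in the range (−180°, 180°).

At ω = 23 rad/s:
pole (1 + j23·0.25) = 1 + j5.75 → |·| ≈ 5.8363, ∠ ≈ 80.13°
pole (1 + j23·0.02) = 1 + j0.46 → |·| ≈ 1.1007, ∠ ≈ 24.70°
|L| = 1 · 1 / (5.8363 · 1.1007) ≈ 0.15567
Gain = 20 log₁₀(0.15567) ≈ -16.16 dB
∠L = (0°) − (80.13° + 24.70°) = -104.83°

-16.2 dB, -104.8°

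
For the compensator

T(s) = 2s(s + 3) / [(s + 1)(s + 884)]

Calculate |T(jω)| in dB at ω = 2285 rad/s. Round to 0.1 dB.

5.4 dB

At s = jω = j2285:
zero (s+3): 3 + j2285 → |·| = √(3²+2285²) = √5221234 ≈ 2285, ∠ = arctan(2285/3) ≈ 89.92°
zero at origin: s = j2285 → |·| = 2285, ∠ = 90.00°
pole (s+1): 1 + j2285 → |·| = √(1²+2285²) = √5221226 ≈ 2285, ∠ = arctan(2285/1) ≈ 89.97°
pole (s+884): 884 + j2285 → |·| = √(884²+2285²) = √6002681 ≈ 2450, ∠ = arctan(2285/884) ≈ 68.85°
|T| = 2 · 5.2212e+06 / 5.5982e+06 ≈ 1.8653
Gain = 20 log₁₀(1.8653) ≈ 5.41 dB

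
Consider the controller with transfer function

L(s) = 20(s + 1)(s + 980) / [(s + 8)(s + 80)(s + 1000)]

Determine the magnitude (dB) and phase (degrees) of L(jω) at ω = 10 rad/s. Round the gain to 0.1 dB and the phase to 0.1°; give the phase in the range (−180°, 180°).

-14.4 dB, 25.8°

At s = jω = j10:
zero (s+1): 1 + j10 → |·| = √(1²+10²) = √101 ≈ 10.05, ∠ = arctan(10/1) ≈ 84.29°
zero (s+980): 980 + j10 → |·| = √(980²+10²) = √960500 ≈ 980.05, ∠ = arctan(10/980) ≈ 0.58°
pole (s+8): 8 + j10 → |·| = √(8²+10²) = √164 ≈ 12.806, ∠ = arctan(10/8) ≈ 51.34°
pole (s+80): 80 + j10 → |·| = √(80²+10²) = √6500 ≈ 80.623, ∠ = arctan(10/80) ≈ 7.13°
pole (s+1000): 1000 + j10 → |·| = √(1000²+10²) = √1000100 ≈ 1000, ∠ = arctan(10/1000) ≈ 0.57°
|L| = 20 · 9849.5 / 1.0325e+06 ≈ 0.19079
Gain = 20 log₁₀(0.19079) ≈ -14.39 dB
∠L = 84.87° − 59.04° = 25.83°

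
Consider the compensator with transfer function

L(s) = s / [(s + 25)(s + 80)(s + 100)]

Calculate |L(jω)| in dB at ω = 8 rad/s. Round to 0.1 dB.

At s = jω = j8:
zero at origin: s = j8 → |·| = 8, ∠ = 90.00°
pole (s+25): 25 + j8 → |·| = √(25²+8²) = √689 ≈ 26.249, ∠ = arctan(8/25) ≈ 17.74°
pole (s+80): 80 + j8 → |·| = √(80²+8²) = √6464 ≈ 80.399, ∠ = arctan(8/80) ≈ 5.71°
pole (s+100): 100 + j8 → |·| = √(100²+8²) = √10064 ≈ 100.32, ∠ = arctan(8/100) ≈ 4.57°
|L| = 1 · 8 / 2.1171e+05 ≈ 3.7788e-05
Gain = 20 log₁₀(3.7788e-05) ≈ -88.45 dB

-88.5 dB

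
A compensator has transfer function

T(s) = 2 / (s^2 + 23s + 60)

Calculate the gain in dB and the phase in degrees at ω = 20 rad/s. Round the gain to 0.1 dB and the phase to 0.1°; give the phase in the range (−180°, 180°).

Substitute s = j20:
Numerator: 2 = 2 + j0
Denominator: (j20)^2 + 23(j20) + 60 = -340 + j460
|N| = √(2² + 0²) ≈ 2, ∠N ≈ 0.00°
|D| = √(340² + 460²) ≈ 572.01, ∠D ≈ 126.47°
|T| = 2 / 572.01 ≈ 0.0034964
Gain = 20 log₁₀(0.0034964) ≈ -49.13 dB
∠T = 0.00° − 126.47° = -126.47°

-49.1 dB, -126.5°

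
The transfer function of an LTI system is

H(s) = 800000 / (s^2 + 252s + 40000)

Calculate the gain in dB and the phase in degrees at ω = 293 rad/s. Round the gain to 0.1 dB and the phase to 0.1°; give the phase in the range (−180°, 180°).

19.3 dB, -121.8°

At s = jω = j293:
quadratic: (j293)² + 252·j293 + 40000 = -45849 + j73836 → |·| ≈ 86913, ∠ ≈ 121.84°
|H| = 800000 / 86913 ≈ 9.2046
Gain = 20 log₁₀(9.2046) ≈ 19.28 dB
∠H = 0.00° − 121.84° = -121.84°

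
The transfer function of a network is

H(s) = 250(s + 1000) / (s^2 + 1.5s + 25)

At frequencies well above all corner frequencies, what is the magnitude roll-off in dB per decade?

Each pole contributes −20 dB/decade at high frequency; each zero contributes +20 dB/decade.
Net: 1 zero(s) − 2 pole(s) → -20 dB/decade.

-20 dB/decade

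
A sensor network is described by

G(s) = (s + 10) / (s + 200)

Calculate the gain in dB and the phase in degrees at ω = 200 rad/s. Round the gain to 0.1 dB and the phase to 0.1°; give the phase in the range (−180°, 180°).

At s = jω = j200:
zero (s+10): 10 + j200 → |·| = √(10²+200²) = √40100 ≈ 200.25, ∠ = arctan(200/10) ≈ 87.14°
pole (s+200): 200 + j200 → |·| = √(200²+200²) = √80000 ≈ 282.84, ∠ = arctan(200/200) ≈ 45.00°
|G| = 1 · 200.25 / 282.84 ≈ 0.708
Gain = 20 log₁₀(0.708) ≈ -3.00 dB
∠G = 87.14° − 45.00° = 42.14°

-3.0 dB, 42.1°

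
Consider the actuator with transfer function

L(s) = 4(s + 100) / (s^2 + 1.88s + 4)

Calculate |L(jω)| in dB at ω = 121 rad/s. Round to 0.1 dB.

At s = jω = j121:
zero (s+100): 100 + j121 → |·| = √(100²+121²) = √24641 ≈ 156.97, ∠ = arctan(121/100) ≈ 50.43°
quadratic: (j121)² + 1.88·j121 + 4 = -14637 + j227.48 → |·| ≈ 14639, ∠ ≈ 179.11°
|L| = 4 · 156.97 / 14639 ≈ 0.042891
Gain = 20 log₁₀(0.042891) ≈ -27.35 dB

-27.4 dB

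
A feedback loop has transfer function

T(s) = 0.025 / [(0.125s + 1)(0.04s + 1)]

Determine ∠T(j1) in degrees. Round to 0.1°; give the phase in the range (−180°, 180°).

At ω = 1 rad/s:
pole (1 + j1·0.125) = 1 + j0.125 → |·| ≈ 1.0078, ∠ ≈ 7.13°
pole (1 + j1·0.04) = 1 + j0.04 → |·| ≈ 1.0008, ∠ ≈ 2.29°
∠T = (0°) − (7.13° + 2.29°) = -9.42°

-9.4°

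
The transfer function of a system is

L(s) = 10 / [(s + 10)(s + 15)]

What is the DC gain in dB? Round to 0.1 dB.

L(0) = 10 / (10·15) ≈ 0.066667
20 log₁₀(0.066667) ≈ -23.52 dB

-23.5 dB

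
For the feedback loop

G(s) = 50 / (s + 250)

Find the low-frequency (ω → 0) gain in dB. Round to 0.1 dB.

G(0) = 50 / 250 = 0.2
20 log₁₀(0.2) ≈ -13.98 dB

-14.0 dB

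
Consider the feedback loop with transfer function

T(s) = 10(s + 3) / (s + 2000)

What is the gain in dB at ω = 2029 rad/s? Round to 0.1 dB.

17.1 dB

At s = jω = j2029:
zero (s+3): 3 + j2029 → |·| = √(3²+2029²) = √4116850 ≈ 2029, ∠ = arctan(2029/3) ≈ 89.92°
pole (s+2000): 2000 + j2029 → |·| = √(2000²+2029²) = √8116841 ≈ 2849, ∠ = arctan(2029/2000) ≈ 45.41°
|T| = 10 · 2029 / 2849 ≈ 7.1218
Gain = 20 log₁₀(7.1218) ≈ 17.05 dB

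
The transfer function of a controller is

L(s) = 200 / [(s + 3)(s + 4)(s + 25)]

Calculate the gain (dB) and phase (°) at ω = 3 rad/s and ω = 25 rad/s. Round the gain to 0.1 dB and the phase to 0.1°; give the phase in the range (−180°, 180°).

ω = 3: -8.5 dB, -88.7°; ω = 25: -41.0 dB, 150.9°

At s = jω = j3:
pole (s+3): 3 + j3 → |·| = √(3²+3²) = √18 ≈ 4.2426, ∠ = arctan(3/3) ≈ 45.00°
pole (s+4): 4 + j3 → |·| = √(4²+3²) = √25 ≈ 5, ∠ = arctan(3/4) ≈ 36.87°
pole (s+25): 25 + j3 → |·| = √(25²+3²) = √634 ≈ 25.179, ∠ = arctan(3/25) ≈ 6.84°
|L| = 200 / 534.12 ≈ 0.37445
Gain = 20 log₁₀(0.37445) ≈ -8.53 dB
∠L = 0.00° − 88.71° = -88.71°

At s = jω = j25:
pole (s+3): 3 + j25 → |·| = √(3²+25²) = √634 ≈ 25.179, ∠ = arctan(25/3) ≈ 83.16°
pole (s+4): 4 + j25 → |·| = √(4²+25²) = √641 ≈ 25.318, ∠ = arctan(25/4) ≈ 80.91°
pole (s+25): 25 + j25 → |·| = √(25²+25²) = √1250 ≈ 35.355, ∠ = arctan(25/25) ≈ 45.00°
|L| = 200 / 22538 ≈ 0.0088739
Gain = 20 log₁₀(0.0088739) ≈ -41.04 dB
∠L = 0.00° − 209.07° = -209.07° ≡ 150.93° (principal value)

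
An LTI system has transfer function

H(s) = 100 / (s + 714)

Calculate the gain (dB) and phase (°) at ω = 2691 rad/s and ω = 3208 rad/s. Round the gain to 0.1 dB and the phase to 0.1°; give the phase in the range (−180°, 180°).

ω = 2691: -28.9 dB, -75.1°; ω = 3208: -30.3 dB, -77.5°

At s = jω = j2691:
pole (s+714): 714 + j2691 → |·| = √(714²+2691²) = √7751277 ≈ 2784.1, ∠ = arctan(2691/714) ≈ 75.14°
|H| = 100 / 2784.1 ≈ 0.035918
Gain = 20 log₁₀(0.035918) ≈ -28.89 dB
∠H = 0.00° − 75.14° = -75.14°

At s = jω = j3208:
pole (s+714): 714 + j3208 → |·| = √(714²+3208²) = √10801060 ≈ 3286.5, ∠ = arctan(3208/714) ≈ 77.45°
|H| = 100 / 3286.5 ≈ 0.030428
Gain = 20 log₁₀(0.030428) ≈ -30.33 dB
∠H = 0.00° − 77.45° = -77.45°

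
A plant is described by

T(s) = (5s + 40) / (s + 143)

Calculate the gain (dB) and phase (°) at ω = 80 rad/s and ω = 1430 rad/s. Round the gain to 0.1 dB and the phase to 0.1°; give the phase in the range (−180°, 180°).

ω = 80: 7.8 dB, 55.1°; ω = 1430: 13.9 dB, 5.4°

Substitute s = j80:
Numerator: 5(j80) + 40 = 40 + j400
Denominator: (j80) + 143 = 143 + j80
|N| = √(40² + 400²) ≈ 402, ∠N ≈ 84.29°
|D| = √(143² + 80²) ≈ 163.86, ∠D ≈ 29.22°
|T| = 402 / 163.86 ≈ 2.4533
Gain = 20 log₁₀(2.4533) ≈ 7.80 dB
∠T = 84.29° − 29.22° = 55.07°

Substitute s = j1430:
Numerator: 5(j1430) + 40 = 40 + j7150
Denominator: (j1430) + 143 = 143 + j1430
|N| = √(40² + 7150²) ≈ 7150.1, ∠N ≈ 89.68°
|D| = √(143² + 1430²) ≈ 1437.1, ∠D ≈ 84.29°
|T| = 7150.1 / 1437.1 ≈ 4.9754
Gain = 20 log₁₀(4.9754) ≈ 13.94 dB
∠T = 89.68° − 84.29° = 5.39°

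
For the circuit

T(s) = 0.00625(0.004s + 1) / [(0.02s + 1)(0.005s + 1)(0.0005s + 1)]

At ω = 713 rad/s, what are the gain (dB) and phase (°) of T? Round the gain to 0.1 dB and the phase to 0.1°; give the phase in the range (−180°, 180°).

-69.5 dB, -109.3°

At ω = 713 rad/s:
zero (1 + j713·0.004) = 1 + j2.852 → |·| ≈ 3.0222, ∠ ≈ 70.68°
pole (1 + j713·0.02) = 1 + j14.26 → |·| ≈ 14.295, ∠ ≈ 85.99°
pole (1 + j713·0.005) = 1 + j3.565 → |·| ≈ 3.7026, ∠ ≈ 74.33°
pole (1 + j713·0.0005) = 1 + j0.3565 → |·| ≈ 1.0616, ∠ ≈ 19.62°
|T| = 0.00625 · 3.0222 / (14.295 · 3.7026 · 1.0616) ≈ 0.00033616
Gain = 20 log₁₀(0.00033616) ≈ -69.47 dB
∠T = (70.68°) − (85.99° + 74.33° + 19.62°) = -109.26°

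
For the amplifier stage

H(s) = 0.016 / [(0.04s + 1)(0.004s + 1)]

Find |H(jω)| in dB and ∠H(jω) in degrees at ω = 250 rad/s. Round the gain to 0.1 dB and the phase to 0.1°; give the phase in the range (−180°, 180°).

At ω = 250 rad/s:
pole (1 + j250·0.04) = 1 + j10 → |·| ≈ 10.05, ∠ ≈ 84.29°
pole (1 + j250·0.004) = 1 + j1 → |·| ≈ 1.4142, ∠ ≈ 45.00°
|H| = 0.016 · 1 / (10.05 · 1.4142) ≈ 0.0011258
Gain = 20 log₁₀(0.0011258) ≈ -58.97 dB
∠H = (0°) − (84.29° + 45.00°) = -129.29°

-59.0 dB, -129.3°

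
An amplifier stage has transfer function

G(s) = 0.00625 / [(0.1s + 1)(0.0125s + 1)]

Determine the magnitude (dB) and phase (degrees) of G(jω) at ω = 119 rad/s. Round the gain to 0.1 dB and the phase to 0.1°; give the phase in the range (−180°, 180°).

-70.7 dB, -141.3°

At ω = 119 rad/s:
pole (1 + j119·0.1) = 1 + j11.9 → |·| ≈ 11.942, ∠ ≈ 85.20°
pole (1 + j119·0.0125) = 1 + j1.4875 → |·| ≈ 1.7924, ∠ ≈ 56.09°
|G| = 0.00625 · 1 / (11.942 · 1.7924) ≈ 0.00029199
Gain = 20 log₁₀(0.00029199) ≈ -70.69 dB
∠G = (0°) − (85.20° + 56.09°) = -141.29°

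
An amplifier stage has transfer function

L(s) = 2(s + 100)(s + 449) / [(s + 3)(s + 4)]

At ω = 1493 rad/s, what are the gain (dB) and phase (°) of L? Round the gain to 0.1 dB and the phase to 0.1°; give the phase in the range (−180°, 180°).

At s = jω = j1493:
zero (s+100): 100 + j1493 → |·| = √(100²+1493²) = √2239049 ≈ 1496.3, ∠ = arctan(1493/100) ≈ 86.17°
zero (s+449): 449 + j1493 → |·| = √(449²+1493²) = √2430650 ≈ 1559.1, ∠ = arctan(1493/449) ≈ 73.26°
pole (s+3): 3 + j1493 → |·| = √(3²+1493²) = √2229058 ≈ 1493, ∠ = arctan(1493/3) ≈ 89.88°
pole (s+4): 4 + j1493 → |·| = √(4²+1493²) = √2229065 ≈ 1493, ∠ = arctan(1493/4) ≈ 89.85°
|L| = 2 · 2.3329e+06 / 2.229e+06 ≈ 2.0932
Gain = 20 log₁₀(2.0932) ≈ 6.42 dB
∠L = 159.43° − 179.73° = -20.30°

6.4 dB, -20.3°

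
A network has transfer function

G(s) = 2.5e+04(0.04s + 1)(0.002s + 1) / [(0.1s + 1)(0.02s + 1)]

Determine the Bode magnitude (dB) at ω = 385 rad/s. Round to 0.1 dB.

64.2 dB

At ω = 385 rad/s:
zero (1 + j385·0.04) = 1 + j15.4 → |·| ≈ 15.432, ∠ ≈ 86.28°
zero (1 + j385·0.002) = 1 + j0.77 → |·| ≈ 1.2621, ∠ ≈ 37.60°
pole (1 + j385·0.1) = 1 + j38.5 → |·| ≈ 38.513, ∠ ≈ 88.51°
pole (1 + j385·0.02) = 1 + j7.7 → |·| ≈ 7.7647, ∠ ≈ 82.60°
|G| = 2.5e+04 · 15.432 · 1.2621 / (38.513 · 7.7647) ≈ 1628.3
Gain = 20 log₁₀(1628.3) ≈ 64.23 dB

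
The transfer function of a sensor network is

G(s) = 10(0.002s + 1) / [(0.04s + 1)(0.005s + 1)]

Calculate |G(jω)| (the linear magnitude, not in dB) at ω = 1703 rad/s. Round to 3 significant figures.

At ω = 1703 rad/s:
zero (1 + j1703·0.002) = 1 + j3.406 → |·| ≈ 3.5498, ∠ ≈ 73.64°
pole (1 + j1703·0.04) = 1 + j68.12 → |·| ≈ 68.127, ∠ ≈ 89.16°
pole (1 + j1703·0.005) = 1 + j8.515 → |·| ≈ 8.5735, ∠ ≈ 83.30°
|G| = 10 · 3.5498 / (68.127 · 8.5735) ≈ 0.060775

0.0608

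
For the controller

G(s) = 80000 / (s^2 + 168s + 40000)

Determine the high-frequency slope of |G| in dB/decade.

Each pole contributes −20 dB/decade at high frequency; each zero contributes +20 dB/decade.
Net: 0 zero(s) − 2 pole(s) → -40 dB/decade.

-40 dB/decade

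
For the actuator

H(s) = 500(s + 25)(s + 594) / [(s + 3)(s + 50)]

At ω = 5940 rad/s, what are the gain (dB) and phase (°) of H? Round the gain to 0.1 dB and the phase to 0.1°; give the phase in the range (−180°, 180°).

54.0 dB, -5.4°

At s = jω = j5940:
zero (s+25): 25 + j5940 → |·| = √(25²+5940²) = √35284225 ≈ 5940.1, ∠ = arctan(5940/25) ≈ 89.76°
zero (s+594): 594 + j5940 → |·| = √(594²+5940²) = √35636436 ≈ 5969.6, ∠ = arctan(5940/594) ≈ 84.29°
pole (s+3): 3 + j5940 → |·| = √(3²+5940²) = √35283609 ≈ 5940, ∠ = arctan(5940/3) ≈ 89.97°
pole (s+50): 50 + j5940 → |·| = √(50²+5940²) = √35286100 ≈ 5940.2, ∠ = arctan(5940/50) ≈ 89.52°
|H| = 500 · 3.546e+07 / 3.5285e+07 ≈ 502.48
Gain = 20 log₁₀(502.48) ≈ 54.02 dB
∠H = 174.05° − 179.49° = -5.44°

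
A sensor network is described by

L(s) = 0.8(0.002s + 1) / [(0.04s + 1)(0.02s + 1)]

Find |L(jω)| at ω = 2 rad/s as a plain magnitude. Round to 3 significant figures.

At ω = 2 rad/s:
zero (1 + j2·0.002) = 1 + j0.004 → |·| ≈ 1, ∠ ≈ 0.23°
pole (1 + j2·0.04) = 1 + j0.08 → |·| ≈ 1.0032, ∠ ≈ 4.57°
pole (1 + j2·0.02) = 1 + j0.04 → |·| ≈ 1.0008, ∠ ≈ 2.29°
|L| = 0.8 · 1 / (1.0032 · 1.0008) ≈ 0.79681

0.797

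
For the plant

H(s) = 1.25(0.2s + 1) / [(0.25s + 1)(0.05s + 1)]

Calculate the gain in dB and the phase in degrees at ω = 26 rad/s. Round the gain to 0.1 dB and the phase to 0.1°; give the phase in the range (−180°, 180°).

-4.2 dB, -54.6°

At ω = 26 rad/s:
zero (1 + j26·0.2) = 1 + j5.2 → |·| ≈ 5.2953, ∠ ≈ 79.11°
pole (1 + j26·0.25) = 1 + j6.5 → |·| ≈ 6.5765, ∠ ≈ 81.25°
pole (1 + j26·0.05) = 1 + j1.3 → |·| ≈ 1.6401, ∠ ≈ 52.43°
|H| = 1.25 · 5.2953 / (6.5765 · 1.6401) ≈ 0.61367
Gain = 20 log₁₀(0.61367) ≈ -4.24 dB
∠H = (79.11°) − (81.25° + 52.43°) = -54.57°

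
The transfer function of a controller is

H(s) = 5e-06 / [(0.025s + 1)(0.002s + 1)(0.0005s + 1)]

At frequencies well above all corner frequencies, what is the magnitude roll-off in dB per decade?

Each pole contributes −20 dB/decade at high frequency; each zero contributes +20 dB/decade.
Net: 0 zero(s) − 3 pole(s) → -60 dB/decade.

-60 dB/decade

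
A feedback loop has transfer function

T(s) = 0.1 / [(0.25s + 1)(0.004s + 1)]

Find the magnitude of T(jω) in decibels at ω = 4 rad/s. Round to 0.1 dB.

-23.0 dB

At ω = 4 rad/s:
pole (1 + j4·0.25) = 1 + j1 → |·| ≈ 1.4142, ∠ ≈ 45.00°
pole (1 + j4·0.004) = 1 + j0.016 → |·| ≈ 1.0001, ∠ ≈ 0.92°
|T| = 0.1 · 1 / (1.4142 · 1.0001) ≈ 0.070704
Gain = 20 log₁₀(0.070704) ≈ -23.01 dB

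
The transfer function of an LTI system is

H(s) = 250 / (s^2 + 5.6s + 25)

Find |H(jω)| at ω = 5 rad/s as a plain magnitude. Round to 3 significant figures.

8.93

At s = jω = j5:
quadratic: (j5)² + 5.6·j5 + 25 = 0 + j28 → |·| ≈ 28, ∠ ≈ 90.00°
|H| = 250 / 28 ≈ 8.9286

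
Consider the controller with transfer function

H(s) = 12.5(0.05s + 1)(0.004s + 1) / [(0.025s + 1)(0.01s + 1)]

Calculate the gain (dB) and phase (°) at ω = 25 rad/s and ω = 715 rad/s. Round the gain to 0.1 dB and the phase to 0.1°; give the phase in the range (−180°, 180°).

At ω = 25 rad/s:
zero (1 + j25·0.05) = 1 + j1.25 → |·| ≈ 1.6008, ∠ ≈ 51.34°
zero (1 + j25·0.004) = 1 + j0.1 → |·| ≈ 1.005, ∠ ≈ 5.71°
pole (1 + j25·0.025) = 1 + j0.625 → |·| ≈ 1.1792, ∠ ≈ 32.01°
pole (1 + j25·0.01) = 1 + j0.25 → |·| ≈ 1.0308, ∠ ≈ 14.04°
|H| = 12.5 · 1.6008 · 1.005 / (1.1792 · 1.0308) ≈ 16.544
Gain = 20 log₁₀(16.544) ≈ 24.37 dB
∠H = (51.34° + 5.71°) − (32.01° + 14.04°) = 11.00°

At ω = 715 rad/s:
zero (1 + j715·0.05) = 1 + j35.75 → |·| ≈ 35.764, ∠ ≈ 88.40°
zero (1 + j715·0.004) = 1 + j2.86 → |·| ≈ 3.0298, ∠ ≈ 70.73°
pole (1 + j715·0.025) = 1 + j17.875 → |·| ≈ 17.903, ∠ ≈ 86.80°
pole (1 + j715·0.01) = 1 + j7.15 → |·| ≈ 7.2196, ∠ ≈ 82.04°
|H| = 12.5 · 35.764 · 3.0298 / (17.903 · 7.2196) ≈ 10.479
Gain = 20 log₁₀(10.479) ≈ 20.41 dB
∠H = (88.40° + 70.73°) − (86.80° + 82.04°) = -9.71°

ω = 25: 24.4 dB, 11.0°; ω = 715: 20.4 dB, -9.7°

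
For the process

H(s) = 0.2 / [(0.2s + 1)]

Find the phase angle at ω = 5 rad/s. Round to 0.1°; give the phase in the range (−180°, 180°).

At ω = 5 rad/s:
pole (1 + j5·0.2) = 1 + j1 → |·| ≈ 1.4142, ∠ ≈ 45.00°
∠H = (0°) − (45.00°) = -45.00°

-45.0°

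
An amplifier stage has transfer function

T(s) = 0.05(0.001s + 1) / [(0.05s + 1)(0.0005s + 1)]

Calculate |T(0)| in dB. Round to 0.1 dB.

T(0) = 0.05 · 1 / 1 = 0.05
20 log₁₀(0.05) ≈ -26.02 dB

-26.0 dB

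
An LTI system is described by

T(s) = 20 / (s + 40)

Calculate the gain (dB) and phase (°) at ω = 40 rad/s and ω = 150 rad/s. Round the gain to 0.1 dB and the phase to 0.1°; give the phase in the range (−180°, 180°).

ω = 40: -9.0 dB, -45.0°; ω = 150: -17.8 dB, -75.1°

At s = jω = j40:
pole (s+40): 40 + j40 → |·| = √(40²+40²) = √3200 ≈ 56.569, ∠ = arctan(40/40) ≈ 45.00°
|T| = 20 / 56.569 ≈ 0.35355
Gain = 20 log₁₀(0.35355) ≈ -9.03 dB
∠T = 0.00° − 45.00° = -45.00°

At s = jω = j150:
pole (s+40): 40 + j150 → |·| = √(40²+150²) = √24100 ≈ 155.24, ∠ = arctan(150/40) ≈ 75.07°
|T| = 20 / 155.24 ≈ 0.12883
Gain = 20 log₁₀(0.12883) ≈ -17.80 dB
∠T = 0.00° − 75.07° = -75.07°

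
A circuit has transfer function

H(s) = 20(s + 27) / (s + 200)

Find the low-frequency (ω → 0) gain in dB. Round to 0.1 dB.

8.6 dB

H(0) = 20·27 / (200) = 2.7
20 log₁₀(2.7) ≈ 8.63 dB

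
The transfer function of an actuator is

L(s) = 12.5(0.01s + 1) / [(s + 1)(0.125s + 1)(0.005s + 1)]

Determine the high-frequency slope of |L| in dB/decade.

-40 dB/decade

Each pole contributes −20 dB/decade at high frequency; each zero contributes +20 dB/decade.
Net: 1 zero(s) − 3 pole(s) → -40 dB/decade.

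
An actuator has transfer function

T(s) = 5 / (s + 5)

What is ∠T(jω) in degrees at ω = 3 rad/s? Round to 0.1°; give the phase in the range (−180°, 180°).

-31.0°

At s = jω = j3:
pole (s+5): 5 + j3 → |·| = √(5²+3²) = √34 ≈ 5.831, ∠ = arctan(3/5) ≈ 30.96°
∠T = 0.00° − 30.96° = -30.96°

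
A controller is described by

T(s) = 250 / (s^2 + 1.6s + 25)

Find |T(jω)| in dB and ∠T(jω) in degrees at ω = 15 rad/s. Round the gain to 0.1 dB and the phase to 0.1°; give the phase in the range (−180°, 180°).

At s = jω = j15:
quadratic: (j15)² + 1.6·j15 + 25 = -200 + j24 → |·| ≈ 201.43, ∠ ≈ 173.16°
|T| = 250 / 201.43 ≈ 1.2411
Gain = 20 log₁₀(1.2411) ≈ 1.88 dB
∠T = 0.00° − 173.16° = -173.16°

1.9 dB, -173.2°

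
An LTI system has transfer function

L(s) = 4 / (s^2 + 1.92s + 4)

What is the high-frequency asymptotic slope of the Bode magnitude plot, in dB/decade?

Each pole contributes −20 dB/decade at high frequency; each zero contributes +20 dB/decade.
Net: 0 zero(s) − 2 pole(s) → -40 dB/decade.

-40 dB/decade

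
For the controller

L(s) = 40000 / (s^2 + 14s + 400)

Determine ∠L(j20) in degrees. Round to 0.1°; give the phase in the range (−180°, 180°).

At s = jω = j20:
quadratic: (j20)² + 14·j20 + 400 = 0 + j280 → |·| ≈ 280, ∠ ≈ 90.00°
∠L = 0.00° − 90.00° = -90.00°

-90.0°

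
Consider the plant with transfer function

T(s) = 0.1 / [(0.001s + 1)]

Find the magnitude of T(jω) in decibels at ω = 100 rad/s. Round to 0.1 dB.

At ω = 100 rad/s:
pole (1 + j100·0.001) = 1 + j0.1 → |·| ≈ 1.005, ∠ ≈ 5.71°
|T| = 0.1 · 1 / (1.005) ≈ 0.099502
Gain = 20 log₁₀(0.099502) ≈ -20.04 dB

-20.0 dB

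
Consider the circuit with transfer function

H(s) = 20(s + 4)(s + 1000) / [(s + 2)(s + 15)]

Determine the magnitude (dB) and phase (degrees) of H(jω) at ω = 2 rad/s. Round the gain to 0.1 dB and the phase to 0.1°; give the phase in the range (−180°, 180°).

At s = jω = j2:
zero (s+4): 4 + j2 → |·| = √(4²+2²) = √20 ≈ 4.4721, ∠ = arctan(2/4) ≈ 26.57°
zero (s+1000): 1000 + j2 → |·| = √(1000²+2²) = √1000004 ≈ 1000, ∠ = arctan(2/1000) ≈ 0.11°
pole (s+2): 2 + j2 → |·| = √(2²+2²) = √8 ≈ 2.8284, ∠ = arctan(2/2) ≈ 45.00°
pole (s+15): 15 + j2 → |·| = √(15²+2²) = √229 ≈ 15.133, ∠ = arctan(2/15) ≈ 7.59°
|H| = 20 · 4472.1 / 42.802 ≈ 2089.7
Gain = 20 log₁₀(2089.7) ≈ 66.40 dB
∠H = 26.68° − 52.59° = -25.91°

66.4 dB, -25.9°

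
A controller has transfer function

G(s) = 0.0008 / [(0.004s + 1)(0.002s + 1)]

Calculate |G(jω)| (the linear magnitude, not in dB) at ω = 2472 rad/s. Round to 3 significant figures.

1.60e-05

At ω = 2472 rad/s:
pole (1 + j2472·0.004) = 1 + j9.888 → |·| ≈ 9.9384, ∠ ≈ 84.23°
pole (1 + j2472·0.002) = 1 + j4.944 → |·| ≈ 5.0441, ∠ ≈ 78.57°
|G| = 0.0008 · 1 / (9.9384 · 5.0441) ≈ 1.5958e-05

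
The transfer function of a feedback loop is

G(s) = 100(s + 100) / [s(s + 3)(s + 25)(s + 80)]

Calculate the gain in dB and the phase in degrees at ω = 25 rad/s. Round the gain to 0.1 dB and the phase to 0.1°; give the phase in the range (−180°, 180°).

At s = jω = j25:
zero (s+100): 100 + j25 → |·| = √(100²+25²) = √10625 ≈ 103.08, ∠ = arctan(25/100) ≈ 14.04°
pole (s+3): 3 + j25 → |·| = √(3²+25²) = √634 ≈ 25.179, ∠ = arctan(25/3) ≈ 83.16°
pole (s+25): 25 + j25 → |·| = √(25²+25²) = √1250 ≈ 35.355, ∠ = arctan(25/25) ≈ 45.00°
pole (s+80): 80 + j25 → |·| = √(80²+25²) = √7025 ≈ 83.815, ∠ = arctan(25/80) ≈ 17.35°
pole at origin: |s| = 25, ∠ = 90.00° (in denominator)
|G| = 100 · 103.08 / 1.8653e+06 ≈ 0.0055262
Gain = 20 log₁₀(0.0055262) ≈ -45.15 dB
∠G = 14.04° − 235.51° = -221.47° ≡ 138.53° (principal value)

-45.2 dB, 138.5°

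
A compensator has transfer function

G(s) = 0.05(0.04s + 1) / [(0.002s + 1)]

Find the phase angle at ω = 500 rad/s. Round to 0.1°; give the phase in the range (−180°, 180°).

At ω = 500 rad/s:
zero (1 + j500·0.04) = 1 + j20 → |·| ≈ 20.025, ∠ ≈ 87.14°
pole (1 + j500·0.002) = 1 + j1 → |·| ≈ 1.4142, ∠ ≈ 45.00°
∠G = (87.14°) − (45.00°) = 42.14°

42.1°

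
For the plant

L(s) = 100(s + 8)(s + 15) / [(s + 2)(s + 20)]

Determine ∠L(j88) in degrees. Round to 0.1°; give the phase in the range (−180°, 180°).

At s = jω = j88:
zero (s+8): 8 + j88 → |·| = √(8²+88²) = √7808 ≈ 88.363, ∠ = arctan(88/8) ≈ 84.81°
zero (s+15): 15 + j88 → |·| = √(15²+88²) = √7969 ≈ 89.269, ∠ = arctan(88/15) ≈ 80.33°
pole (s+2): 2 + j88 → |·| = √(2²+88²) = √7748 ≈ 88.023, ∠ = arctan(88/2) ≈ 88.70°
pole (s+20): 20 + j88 → |·| = √(20²+88²) = √8144 ≈ 90.244, ∠ = arctan(88/20) ≈ 77.20°
∠L = 165.14° − 165.90° = -0.76°

-0.8°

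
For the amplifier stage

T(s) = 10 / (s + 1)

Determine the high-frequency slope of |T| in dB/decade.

-20 dB/decade

Each pole contributes −20 dB/decade at high frequency; each zero contributes +20 dB/decade.
Net: 0 zero(s) − 1 pole(s) → -20 dB/decade.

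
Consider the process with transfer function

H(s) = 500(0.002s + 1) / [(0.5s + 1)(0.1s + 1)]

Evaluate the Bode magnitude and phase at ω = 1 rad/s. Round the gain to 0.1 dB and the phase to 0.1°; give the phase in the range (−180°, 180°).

At ω = 1 rad/s:
zero (1 + j1·0.002) = 1 + j0.002 → |·| ≈ 1, ∠ ≈ 0.11°
pole (1 + j1·0.5) = 1 + j0.5 → |·| ≈ 1.118, ∠ ≈ 26.57°
pole (1 + j1·0.1) = 1 + j0.1 → |·| ≈ 1.005, ∠ ≈ 5.71°
|H| = 500 · 1 / (1.118 · 1.005) ≈ 445
Gain = 20 log₁₀(445) ≈ 52.97 dB
∠H = (0.11°) − (26.57° + 5.71°) = -32.17°

53.0 dB, -32.2°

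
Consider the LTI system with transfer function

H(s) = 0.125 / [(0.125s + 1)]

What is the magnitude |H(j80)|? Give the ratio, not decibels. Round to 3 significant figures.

At ω = 80 rad/s:
pole (1 + j80·0.125) = 1 + j10 → |·| ≈ 10.05, ∠ ≈ 84.29°
|H| = 0.125 · 1 / (10.05) ≈ 0.012438

0.0124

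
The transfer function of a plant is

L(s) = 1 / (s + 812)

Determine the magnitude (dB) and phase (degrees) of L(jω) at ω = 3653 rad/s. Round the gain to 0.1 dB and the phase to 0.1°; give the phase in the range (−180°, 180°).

-71.5 dB, -77.5°

At s = jω = j3653:
pole (s+812): 812 + j3653 → |·| = √(812²+3653²) = √14003753 ≈ 3742.2, ∠ = arctan(3653/812) ≈ 77.47°
|L| = 1 / 3742.2 ≈ 0.00026722
Gain = 20 log₁₀(0.00026722) ≈ -71.46 dB
∠L = 0.00° − 77.47° = -77.47°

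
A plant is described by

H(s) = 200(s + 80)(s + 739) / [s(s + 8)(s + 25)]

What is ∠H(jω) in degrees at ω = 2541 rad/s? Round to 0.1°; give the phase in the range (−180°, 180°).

-107.3°

At s = jω = j2541:
zero (s+80): 80 + j2541 → |·| = √(80²+2541²) = √6463081 ≈ 2542.3, ∠ = arctan(2541/80) ≈ 88.20°
zero (s+739): 739 + j2541 → |·| = √(739²+2541²) = √7002802 ≈ 2646.3, ∠ = arctan(2541/739) ≈ 73.78°
pole (s+8): 8 + j2541 → |·| = √(8²+2541²) = √6456745 ≈ 2541, ∠ = arctan(2541/8) ≈ 89.82°
pole (s+25): 25 + j2541 → |·| = √(25²+2541²) = √6457306 ≈ 2541.1, ∠ = arctan(2541/25) ≈ 89.44°
pole at origin: |s| = 2541, ∠ = 90.00° (in denominator)
∠H = 161.98° − 269.26° = -107.28°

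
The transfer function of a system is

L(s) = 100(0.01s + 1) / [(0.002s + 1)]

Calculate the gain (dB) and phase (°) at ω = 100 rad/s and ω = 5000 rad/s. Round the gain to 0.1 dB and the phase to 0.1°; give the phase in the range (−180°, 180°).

At ω = 100 rad/s:
zero (1 + j100·0.01) = 1 + j1 → |·| ≈ 1.4142, ∠ ≈ 45.00°
pole (1 + j100·0.002) = 1 + j0.2 → |·| ≈ 1.0198, ∠ ≈ 11.31°
|L| = 100 · 1.4142 / (1.0198) ≈ 138.67
Gain = 20 log₁₀(138.67) ≈ 42.84 dB
∠L = (45.00°) − (11.31°) = 33.69°

At ω = 5000 rad/s:
zero (1 + j5000·0.01) = 1 + j50 → |·| ≈ 50.01, ∠ ≈ 88.85°
pole (1 + j5000·0.002) = 1 + j10 → |·| ≈ 10.05, ∠ ≈ 84.29°
|L| = 100 · 50.01 / (10.05) ≈ 497.61
Gain = 20 log₁₀(497.61) ≈ 53.94 dB
∠L = (88.85°) − (84.29°) = 4.56°

ω = 100: 42.8 dB, 33.7°; ω = 5000: 53.9 dB, 4.6°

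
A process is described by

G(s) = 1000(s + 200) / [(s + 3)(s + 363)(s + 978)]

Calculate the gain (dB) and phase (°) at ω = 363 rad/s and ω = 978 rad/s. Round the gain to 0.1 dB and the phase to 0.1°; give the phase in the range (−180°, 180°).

ω = 363: -53.4 dB, -93.7°; ω = 978: -63.0 dB, -126.0°

At s = jω = j363:
zero (s+200): 200 + j363 → |·| = √(200²+363²) = √171769 ≈ 414.45, ∠ = arctan(363/200) ≈ 61.15°
pole (s+3): 3 + j363 → |·| = √(3²+363²) = √131778 ≈ 363.01, ∠ = arctan(363/3) ≈ 89.53°
pole (s+363): 363 + j363 → |·| = √(363²+363²) = √263538 ≈ 513.36, ∠ = arctan(363/363) ≈ 45.00°
pole (s+978): 978 + j363 → |·| = √(978²+363²) = √1088253 ≈ 1043.2, ∠ = arctan(363/978) ≈ 20.36°
|G| = 1000 · 414.45 / 1.9441e+08 ≈ 0.0021318
Gain = 20 log₁₀(0.0021318) ≈ -53.43 dB
∠G = 61.15° − 154.89° = -93.74°

At s = jω = j978:
zero (s+200): 200 + j978 → |·| = √(200²+978²) = √996484 ≈ 998.24, ∠ = arctan(978/200) ≈ 78.44°
pole (s+3): 3 + j978 → |·| = √(3²+978²) = √956493 ≈ 978, ∠ = arctan(978/3) ≈ 89.82°
pole (s+363): 363 + j978 → |·| = √(363²+978²) = √1088253 ≈ 1043.2, ∠ = arctan(978/363) ≈ 69.64°
pole (s+978): 978 + j978 → |·| = √(978²+978²) = √1912968 ≈ 1383.1, ∠ = arctan(978/978) ≈ 45.00°
|G| = 1000 · 998.24 / 1.4111e+09 ≈ 0.00070742
Gain = 20 log₁₀(0.00070742) ≈ -63.01 dB
∠G = 78.44° − 204.46° = -126.02°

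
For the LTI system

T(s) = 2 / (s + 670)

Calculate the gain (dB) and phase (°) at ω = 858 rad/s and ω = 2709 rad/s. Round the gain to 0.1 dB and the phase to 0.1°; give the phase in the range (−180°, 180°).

ω = 858: -54.7 dB, -52.0°; ω = 2709: -62.9 dB, -76.1°

At s = jω = j858:
pole (s+670): 670 + j858 → |·| = √(670²+858²) = √1185064 ≈ 1088.6, ∠ = arctan(858/670) ≈ 52.01°
|T| = 2 / 1088.6 ≈ 0.0018372
Gain = 20 log₁₀(0.0018372) ≈ -54.72 dB
∠T = 0.00° − 52.01° = -52.01°

At s = jω = j2709:
pole (s+670): 670 + j2709 → |·| = √(670²+2709²) = √7787581 ≈ 2790.6, ∠ = arctan(2709/670) ≈ 76.11°
|T| = 2 / 2790.6 ≈ 0.00071669
Gain = 20 log₁₀(0.00071669) ≈ -62.89 dB
∠T = 0.00° − 76.11° = -76.11°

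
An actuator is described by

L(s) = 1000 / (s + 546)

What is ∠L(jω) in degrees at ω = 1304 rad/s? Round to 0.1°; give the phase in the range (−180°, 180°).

-67.3°

Substitute s = j1304:
Numerator: 1000 = 1000 + j0
Denominator: (j1304) + 546 = 546 + j1304
|N| = √(1000² + 0²) ≈ 1000, ∠N ≈ 0.00°
|D| = √(546² + 1304²) ≈ 1413.7, ∠D ≈ 67.28°
∠L = 0.00° − 67.28° = -67.28°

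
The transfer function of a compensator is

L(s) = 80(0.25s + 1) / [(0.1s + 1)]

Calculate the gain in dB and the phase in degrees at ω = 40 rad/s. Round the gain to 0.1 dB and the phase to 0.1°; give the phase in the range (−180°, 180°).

At ω = 40 rad/s:
zero (1 + j40·0.25) = 1 + j10 → |·| ≈ 10.05, ∠ ≈ 84.29°
pole (1 + j40·0.1) = 1 + j4 → |·| ≈ 4.1231, ∠ ≈ 75.96°
|L| = 80 · 10.05 / (4.1231) ≈ 195
Gain = 20 log₁₀(195) ≈ 45.80 dB
∠L = (84.29°) − (75.96°) = 8.33°

45.8 dB, 8.3°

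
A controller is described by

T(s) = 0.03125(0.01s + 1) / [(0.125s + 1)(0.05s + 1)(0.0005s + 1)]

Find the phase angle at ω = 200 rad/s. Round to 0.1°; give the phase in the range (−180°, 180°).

At ω = 200 rad/s:
zero (1 + j200·0.01) = 1 + j2 → |·| ≈ 2.2361, ∠ ≈ 63.43°
pole (1 + j200·0.125) = 1 + j25 → |·| ≈ 25.02, ∠ ≈ 87.71°
pole (1 + j200·0.05) = 1 + j10 → |·| ≈ 10.05, ∠ ≈ 84.29°
pole (1 + j200·0.0005) = 1 + j0.1 → |·| ≈ 1.005, ∠ ≈ 5.71°
∠T = (63.43°) − (87.71° + 84.29° + 5.71°) = -114.28°

-114.3°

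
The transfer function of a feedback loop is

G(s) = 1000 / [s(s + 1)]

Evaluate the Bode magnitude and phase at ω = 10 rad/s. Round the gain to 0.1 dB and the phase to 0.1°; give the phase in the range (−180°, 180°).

At s = jω = j10:
pole (s+1): 1 + j10 → |·| = √(1²+10²) = √101 ≈ 10.05, ∠ = arctan(10/1) ≈ 84.29°
pole at origin: |s| = 10, ∠ = 90.00° (in denominator)
|G| = 1000 / 100.5 ≈ 9.9502
Gain = 20 log₁₀(9.9502) ≈ 19.96 dB
∠G = 0.00° − 174.29° = -174.29°

20.0 dB, -174.3°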